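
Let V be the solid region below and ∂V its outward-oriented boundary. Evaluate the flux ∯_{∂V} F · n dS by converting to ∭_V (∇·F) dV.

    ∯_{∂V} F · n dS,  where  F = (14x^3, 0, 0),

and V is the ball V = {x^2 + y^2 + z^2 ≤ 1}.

By the divergence theorem,

    ∯_{∂V} F · n dS = ∭_V (∇ · F) dV.

Compute the divergence:
    ∇ · F = ∂F_x/∂x + ∂F_y/∂y + ∂F_z/∂z = 42x^2 + 0 + 0 = 42x^2.

In spherical coordinates, x = ρ sin(φ) cos(θ), y = ρ sin(φ) sin(θ), z = ρ cos(φ), dV = ρ^2 sin(φ) dρ dφ dθ, with 0 ≤ ρ ≤ 1, 0 ≤ φ ≤ π, 0 ≤ θ ≤ 2π.

The integrand, after substitution and multiplying by the volume element, becomes (42ρ^2sin(φ)^2cos(θ)^2) · ρ^2 sin(φ), so

    ∭_V (∇·F) dV = ∫_0^{2π} ∫_0^{π} ∫_0^{1} (42ρ^2sin(φ)^2cos(θ)^2) · ρ^2 sin(φ) dρ dφ dθ.

Inner (ρ from 0 to 1): 42sin(φ)^3cos(θ)^2/5.
Middle (φ from 0 to π): 56cos(θ)^2/5.
Outer (θ from 0 to 2π): 56π/5.

Therefore ∯_{∂V} F · n dS = 56π/5.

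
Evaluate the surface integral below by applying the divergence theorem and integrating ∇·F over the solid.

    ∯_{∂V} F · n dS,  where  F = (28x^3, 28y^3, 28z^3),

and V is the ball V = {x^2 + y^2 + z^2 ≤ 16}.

By the divergence theorem,

    ∯_{∂V} F · n dS = ∭_V (∇ · F) dV.

Compute the divergence:
    ∇ · F = ∂F_x/∂x + ∂F_y/∂y + ∂F_z/∂z = 84x^2 + 84y^2 + 84z^2.

In spherical coordinates, x = ρ sin(φ) cos(θ), y = ρ sin(φ) sin(θ), z = ρ cos(φ), dV = ρ^2 sin(φ) dρ dφ dθ, with 0 ≤ ρ ≤ 4, 0 ≤ φ ≤ π, 0 ≤ θ ≤ 2π.

The integrand, after substitution and multiplying by the volume element, becomes (84ρ^2) · ρ^2 sin(φ), so

    ∭_V (∇·F) dV = ∫_0^{2π} ∫_0^{π} ∫_0^{4} (84ρ^2) · ρ^2 sin(φ) dρ dφ dθ.

Inner (ρ from 0 to 4): 86016sin(φ)/5.
Middle (φ from 0 to π): 172032/5.
Outer (θ from 0 to 2π): 344064π/5.

Therefore ∯_{∂V} F · n dS = 344064π/5.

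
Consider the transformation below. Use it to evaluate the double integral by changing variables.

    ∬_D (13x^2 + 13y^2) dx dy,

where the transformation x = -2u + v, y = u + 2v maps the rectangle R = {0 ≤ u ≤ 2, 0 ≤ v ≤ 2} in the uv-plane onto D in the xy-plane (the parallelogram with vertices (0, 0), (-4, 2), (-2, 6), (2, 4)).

Compute the Jacobian determinant of (x, y) with respect to (u, v):

    ∂(x,y)/∂(u,v) = | -2  1 | = (-2)(2) - (1)(1) = -5.
                   | 1  2 |

Its absolute value is |J| = 5 (the area scaling factor).

Substituting x = -2u + v, y = u + 2v into the integrand,

    13x^2 + 13y^2 → 65u^2 + 65v^2,

so the integral becomes

    ∬_R (65u^2 + 65v^2) · |J| du dv = ∫_0^2 ∫_0^2 (325u^2 + 325v^2) dv du.

Inner (v): 650u^2 + 2600/3.
Outer (u): 10400/3.

Therefore ∬_D (13x^2 + 13y^2) dx dy = 10400/3.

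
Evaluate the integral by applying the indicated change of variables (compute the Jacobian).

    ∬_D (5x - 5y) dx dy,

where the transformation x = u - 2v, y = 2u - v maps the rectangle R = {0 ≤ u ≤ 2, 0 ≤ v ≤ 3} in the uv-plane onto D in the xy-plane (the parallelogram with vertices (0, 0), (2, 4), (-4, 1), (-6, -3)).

Compute the Jacobian determinant of (x, y) with respect to (u, v):

    ∂(x,y)/∂(u,v) = | 1  -2 | = (1)(-1) - (-2)(2) = 3.
                   | 2  -1 |

Its absolute value is |J| = 3 (the area scaling factor).

Substituting x = u - 2v, y = 2u - v into the integrand,

    5x - 5y → -5u - 5v,

so the integral becomes

    ∬_R (-5u - 5v) · |J| du dv = ∫_0^2 ∫_0^3 (-15u - 15v) dv du.

Inner (v): -45u - 135/2.
Outer (u): -225.

Therefore ∬_D (5x - 5y) dx dy = -225.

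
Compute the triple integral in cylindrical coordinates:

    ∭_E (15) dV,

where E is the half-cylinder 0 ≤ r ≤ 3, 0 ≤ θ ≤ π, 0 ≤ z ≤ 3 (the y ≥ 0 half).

In cylindrical coordinates, x = r cos(θ), y = r sin(θ), z = z, and dV = r dr dθ dz.

The integrand becomes 15, so

    ∭_E (15) dV = ∫_{0}^{π} ∫_{0}^{3} ∫_{0}^{3} (15) · r dz dr dθ.

Inner (z): 45r.
Middle (r from 0 to 3): 405/2.
Outer (θ): 405π/2.

Therefore the triple integral equals 405π/2.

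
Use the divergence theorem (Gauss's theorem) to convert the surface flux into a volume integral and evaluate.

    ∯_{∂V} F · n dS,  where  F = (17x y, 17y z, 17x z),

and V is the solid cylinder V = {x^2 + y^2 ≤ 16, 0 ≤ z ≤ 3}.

By the divergence theorem,

    ∯_{∂V} F · n dS = ∭_V (∇ · F) dV.

Compute the divergence:
    ∇ · F = ∂F_x/∂x + ∂F_y/∂y + ∂F_z/∂z = 17y + 17z + 17x = 17x + 17y + 17z.

In cylindrical coordinates, x = r cos(θ), y = r sin(θ), z = z, dV = r dr dθ dz, with 0 ≤ r ≤ 4, 0 ≤ θ ≤ 2π, 0 ≤ z ≤ 3.

The integrand, after substitution and multiplying by the volume element, becomes (17sqrt(2)r sin(θ + π/4) + 17z) · r, so

    ∭_V (∇·F) dV = ∫_0^{2π} ∫_0^{4} ∫_0^{3} (17sqrt(2)r sin(θ + π/4) + 17z) · r dz dr dθ.

Inner (z from 0 to 3): 51r (2sqrt(2)r sin(θ + π/4) + 3)/2.
Middle (r from 0 to 4): 1088sqrt(2)sin(θ + π/4) + 612.
Outer (θ from 0 to 2π): 1224π.

Therefore ∯_{∂V} F · n dS = 1224π.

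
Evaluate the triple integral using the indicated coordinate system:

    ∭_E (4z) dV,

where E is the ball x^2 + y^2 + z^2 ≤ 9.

In spherical coordinates, x = ρ sin(φ) cos(θ), y = ρ sin(φ) sin(θ), z = ρ cos(φ), and dV = ρ^2 sin(φ) dρ dφ dθ.

The integrand becomes 4ρ cos(φ), so

    ∭_E (4z) dV = ∫_{0}^{2π} ∫_{0}^{π} ∫_{0}^{3} (4ρ cos(φ)) · ρ^2 sin(φ) dρ dφ dθ.

Inner (ρ): 81sin(2φ)/2.
Middle (φ): 0.
Outer (θ): 0.

Therefore the triple integral equals 0.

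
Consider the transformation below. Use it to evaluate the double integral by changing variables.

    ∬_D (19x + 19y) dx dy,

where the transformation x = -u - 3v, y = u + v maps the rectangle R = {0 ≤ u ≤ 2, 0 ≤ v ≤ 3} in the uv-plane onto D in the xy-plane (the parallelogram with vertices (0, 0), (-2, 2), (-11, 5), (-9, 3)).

Compute the Jacobian determinant of (x, y) with respect to (u, v):

    ∂(x,y)/∂(u,v) = | -1  -3 | = (-1)(1) - (-3)(1) = 2.
                   | 1  1 |

Its absolute value is |J| = 2 (the area scaling factor).

Substituting x = -u - 3v, y = u + v into the integrand,

    19x + 19y → -38v,

so the integral becomes

    ∬_R (-38v) · |J| du dv = ∫_0^2 ∫_0^3 (-76v) dv du.

Inner (v): -342.
Outer (u): -684.

Therefore ∬_D (19x + 19y) dx dy = -684.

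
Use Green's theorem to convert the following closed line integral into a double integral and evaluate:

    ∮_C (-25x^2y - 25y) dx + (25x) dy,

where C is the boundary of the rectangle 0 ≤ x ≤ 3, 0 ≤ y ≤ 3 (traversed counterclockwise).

Green's theorem converts the closed line integral into a double integral over the enclosed region D:

    ∮_C P dx + Q dy = ∬_D (∂Q/∂x - ∂P/∂y) dA.

Here P = -25x^2y - 25y, Q = 25x, so

    ∂Q/∂x = 25,    ∂P/∂y = -25x^2 - 25,
    ∂Q/∂x - ∂P/∂y = 25x^2 + 50.

D is the region 0 ≤ x ≤ 3, 0 ≤ y ≤ 3. Evaluating the double integral:

    ∬_D (25x^2 + 50) dA = ∫_0^{3} ∫_0^{3} (25x^2 + 50) dy dx.

Inner (y from 0 to 3): 75x^2 + 150.
Outer (x from 0 to 3): 1125.

Therefore ∮_C P dx + Q dy = 1125.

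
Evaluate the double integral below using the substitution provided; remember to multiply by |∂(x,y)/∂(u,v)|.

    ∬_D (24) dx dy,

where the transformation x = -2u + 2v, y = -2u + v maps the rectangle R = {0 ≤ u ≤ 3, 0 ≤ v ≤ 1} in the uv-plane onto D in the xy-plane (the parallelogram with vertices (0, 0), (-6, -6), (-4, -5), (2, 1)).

Compute the Jacobian determinant of (x, y) with respect to (u, v):

    ∂(x,y)/∂(u,v) = | -2  2 | = (-2)(1) - (2)(-2) = 2.
                   | -2  1 |

Its absolute value is |J| = 2 (the area scaling factor).

Substituting x = -2u + 2v, y = -2u + v into the integrand,

    24 → 24,

so the integral becomes

    ∬_R (24) · |J| du dv = ∫_0^3 ∫_0^1 (48) dv du.

Inner (v): 48.
Outer (u): 144.

Therefore ∬_D (24) dx dy = 144.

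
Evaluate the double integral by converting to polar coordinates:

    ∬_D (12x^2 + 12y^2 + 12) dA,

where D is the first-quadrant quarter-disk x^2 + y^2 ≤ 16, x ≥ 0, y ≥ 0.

The region D is 0 ≤ r ≤ 4, 0 ≤ θ ≤ π/2 in polar coordinates, where x = r cos(θ), y = r sin(θ), and dA = r dr dθ.

Under the substitution, the integrand becomes 12r^2 + 12, so

    ∬_D (12x^2 + 12y^2 + 12) dA = ∫_{0}^{π/2} ∫_{0}^{4} (12r^2 + 12) · r dr dθ.

Inner integral (in r): ∫_{0}^{4} (12r^2 + 12) · r dr = 864.

Outer integral (in θ): ∫_{0}^{π/2} (864) dθ = 432π.

Therefore ∬_D (12x^2 + 12y^2 + 12) dA = 432π.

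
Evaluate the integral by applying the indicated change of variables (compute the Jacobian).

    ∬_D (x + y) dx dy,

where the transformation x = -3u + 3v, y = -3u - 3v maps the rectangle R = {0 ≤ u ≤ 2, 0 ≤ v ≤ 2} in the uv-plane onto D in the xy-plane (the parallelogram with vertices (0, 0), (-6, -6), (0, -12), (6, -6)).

Compute the Jacobian determinant of (x, y) with respect to (u, v):

    ∂(x,y)/∂(u,v) = | -3  3 | = (-3)(-3) - (3)(-3) = 18.
                   | -3  -3 |

Its absolute value is |J| = 18 (the area scaling factor).

Substituting x = -3u + 3v, y = -3u - 3v into the integrand,

    x + y → -6u,

so the integral becomes

    ∬_R (-6u) · |J| du dv = ∫_0^2 ∫_0^2 (-108u) dv du.

Inner (v): -216u.
Outer (u): -432.

Therefore ∬_D (x + y) dx dy = -432.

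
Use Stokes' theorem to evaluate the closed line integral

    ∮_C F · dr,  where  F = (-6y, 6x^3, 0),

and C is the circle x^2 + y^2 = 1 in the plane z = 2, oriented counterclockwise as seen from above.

Let S be the flat disk x^2 + y^2 ≤ 1 in the plane z = 2, with upward unit normal n̂ = ẑ. By Stokes' theorem,

    ∮_C F · dr = ∬_S (∇ × F) · n̂ dS = ∬_D (curl F)_z dA,

where D is the disk x^2 + y^2 ≤ 1.

Compute the curl of F = (-6y, 6x^3, 0):
    (∇ × F)_x = ∂F_z/∂y - ∂F_y/∂z = 0,
    (∇ × F)_y = ∂F_x/∂z - ∂F_z/∂x = 0,
    (∇ × F)_z = ∂F_y/∂x - ∂F_x/∂y = 18x^2 + 6.

On z = 2, (curl F)_z = 18x^2 + 6.

Convert to polar (x = r cos θ, y = r sin θ, dA = r dr dθ); the integrand becomes 18r^2cos(θ)^2 + 6, so

    ∬_D (curl F)_z dA = ∫_0^{2π} ∫_0^{1} (18r^2cos(θ)^2 + 6) · r dr dθ.

Inner (r from 0 to 1): 9cos(θ)^2/2 + 3.
Outer (θ from 0 to 2π): 21π/2.

Therefore ∮_C F · dr = 21π/2.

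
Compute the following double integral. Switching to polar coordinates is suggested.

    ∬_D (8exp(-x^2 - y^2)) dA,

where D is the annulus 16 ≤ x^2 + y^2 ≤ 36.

The region D is 4 ≤ r ≤ 6, 0 ≤ θ ≤ 2π in polar coordinates, where x = r cos(θ), y = r sin(θ), and dA = r dr dθ.

Under the substitution, the integrand becomes 8exp(-r^2), so

    ∬_D (8exp(-x^2 - y^2)) dA = ∫_{0}^{2π} ∫_{4}^{6} (8exp(-r^2)) · r dr dθ.

Inner integral (in r): ∫_{4}^{6} (8exp(-r^2)) · r dr = -(4 - 4exp(20))exp(-36).

Outer integral (in θ): ∫_{0}^{2π} (-(4 - 4exp(20))exp(-36)) dθ = -8π (1 - exp(20))exp(-36).

Therefore ∬_D (8exp(-x^2 - y^2)) dA = -8π (1 - exp(20))exp(-36).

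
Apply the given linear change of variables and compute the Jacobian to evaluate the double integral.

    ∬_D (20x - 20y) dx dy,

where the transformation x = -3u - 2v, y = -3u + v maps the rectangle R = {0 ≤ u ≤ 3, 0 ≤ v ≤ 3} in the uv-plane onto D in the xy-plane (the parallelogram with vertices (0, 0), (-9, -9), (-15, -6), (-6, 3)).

Compute the Jacobian determinant of (x, y) with respect to (u, v):

    ∂(x,y)/∂(u,v) = | -3  -2 | = (-3)(1) - (-2)(-3) = -9.
                   | -3  1 |

Its absolute value is |J| = 9 (the area scaling factor).

Substituting x = -3u - 2v, y = -3u + v into the integrand,

    20x - 20y → -60v,

so the integral becomes

    ∬_R (-60v) · |J| du dv = ∫_0^3 ∫_0^3 (-540v) dv du.

Inner (v): -2430.
Outer (u): -7290.

Therefore ∬_D (20x - 20y) dx dy = -7290.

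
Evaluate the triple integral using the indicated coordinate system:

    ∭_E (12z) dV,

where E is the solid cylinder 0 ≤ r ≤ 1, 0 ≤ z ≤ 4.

In cylindrical coordinates, x = r cos(θ), y = r sin(θ), z = z, and dV = r dr dθ dz.

The integrand becomes 12z, so

    ∭_E (12z) dV = ∫_{0}^{2π} ∫_{0}^{1} ∫_{0}^{4} (12z) · r dz dr dθ.

Inner (z): 96r.
Middle (r from 0 to 1): 48.
Outer (θ): 96π.

Therefore the triple integral equals 96π.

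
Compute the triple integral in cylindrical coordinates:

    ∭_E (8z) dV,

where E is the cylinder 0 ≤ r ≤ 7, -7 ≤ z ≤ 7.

In cylindrical coordinates, x = r cos(θ), y = r sin(θ), z = z, and dV = r dr dθ dz.

The integrand becomes 8z, so

    ∭_E (8z) dV = ∫_{0}^{2π} ∫_{0}^{7} ∫_{-7}^{7} (8z) · r dz dr dθ.

Inner (z): 0.
Middle (r from 0 to 7): 0.
Outer (θ): 0.

Therefore the triple integral equals 0.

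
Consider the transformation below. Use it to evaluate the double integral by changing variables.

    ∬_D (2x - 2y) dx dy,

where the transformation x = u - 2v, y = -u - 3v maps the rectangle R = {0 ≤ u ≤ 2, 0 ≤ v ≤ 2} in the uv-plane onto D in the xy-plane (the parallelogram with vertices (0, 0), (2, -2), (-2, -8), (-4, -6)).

Compute the Jacobian determinant of (x, y) with respect to (u, v):

    ∂(x,y)/∂(u,v) = | 1  -2 | = (1)(-3) - (-2)(-1) = -5.
                   | -1  -3 |

Its absolute value is |J| = 5 (the area scaling factor).

Substituting x = u - 2v, y = -u - 3v into the integrand,

    2x - 2y → 4u + 2v,

so the integral becomes

    ∬_R (4u + 2v) · |J| du dv = ∫_0^2 ∫_0^2 (20u + 10v) dv du.

Inner (v): 40u + 20.
Outer (u): 120.

Therefore ∬_D (2x - 2y) dx dy = 120.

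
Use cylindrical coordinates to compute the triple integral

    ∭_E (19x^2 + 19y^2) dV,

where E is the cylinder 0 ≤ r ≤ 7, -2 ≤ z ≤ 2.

In cylindrical coordinates, x = r cos(θ), y = r sin(θ), z = z, and dV = r dr dθ dz.

The integrand becomes 19r^2, so

    ∭_E (19x^2 + 19y^2) dV = ∫_{0}^{2π} ∫_{0}^{7} ∫_{-2}^{2} (19r^2) · r dz dr dθ.

Inner (z): 76r^3.
Middle (r from 0 to 7): 45619.
Outer (θ): 91238π.

Therefore the triple integral equals 91238π.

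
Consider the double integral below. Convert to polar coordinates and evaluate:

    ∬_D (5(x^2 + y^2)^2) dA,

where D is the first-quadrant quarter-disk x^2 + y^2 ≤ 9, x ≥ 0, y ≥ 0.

The region D is 0 ≤ r ≤ 3, 0 ≤ θ ≤ π/2 in polar coordinates, where x = r cos(θ), y = r sin(θ), and dA = r dr dθ.

Under the substitution, the integrand becomes 5r^4, so

    ∬_D (5(x^2 + y^2)^2) dA = ∫_{0}^{π/2} ∫_{0}^{3} (5r^4) · r dr dθ.

Inner integral (in r): ∫_{0}^{3} (5r^4) · r dr = 1215/2.

Outer integral (in θ): ∫_{0}^{π/2} (1215/2) dθ = 1215π/4.

Therefore ∬_D (5(x^2 + y^2)^2) dA = 1215π/4.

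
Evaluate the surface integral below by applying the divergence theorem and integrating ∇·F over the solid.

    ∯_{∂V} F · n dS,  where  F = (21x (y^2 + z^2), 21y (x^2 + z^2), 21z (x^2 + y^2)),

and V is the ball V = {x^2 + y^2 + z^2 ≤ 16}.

By the divergence theorem,

    ∯_{∂V} F · n dS = ∭_V (∇ · F) dV.

Compute the divergence:
    ∇ · F = ∂F_x/∂x + ∂F_y/∂y + ∂F_z/∂z = 21y^2 + 21z^2 + 21x^2 + 21z^2 + 21x^2 + 21y^2 = 42x^2 + 42y^2 + 42z^2.

In spherical coordinates, x = ρ sin(φ) cos(θ), y = ρ sin(φ) sin(θ), z = ρ cos(φ), dV = ρ^2 sin(φ) dρ dφ dθ, with 0 ≤ ρ ≤ 4, 0 ≤ φ ≤ π, 0 ≤ θ ≤ 2π.

The integrand, after substitution and multiplying by the volume element, becomes (42ρ^2) · ρ^2 sin(φ), so

    ∭_V (∇·F) dV = ∫_0^{2π} ∫_0^{π} ∫_0^{4} (42ρ^2) · ρ^2 sin(φ) dρ dφ dθ.

Inner (ρ from 0 to 4): 43008sin(φ)/5.
Middle (φ from 0 to π): 86016/5.
Outer (θ from 0 to 2π): 172032π/5.

Therefore ∯_{∂V} F · n dS = 172032π/5.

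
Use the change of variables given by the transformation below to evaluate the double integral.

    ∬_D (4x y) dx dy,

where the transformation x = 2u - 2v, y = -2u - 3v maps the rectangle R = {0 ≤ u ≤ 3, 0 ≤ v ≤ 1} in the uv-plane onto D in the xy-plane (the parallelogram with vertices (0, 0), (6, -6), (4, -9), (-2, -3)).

Compute the Jacobian determinant of (x, y) with respect to (u, v):

    ∂(x,y)/∂(u,v) = | 2  -2 | = (2)(-3) - (-2)(-2) = -10.
                   | -2  -3 |

Its absolute value is |J| = 10 (the area scaling factor).

Substituting x = 2u - 2v, y = -2u - 3v into the integrand,

    4x y → -16u^2 - 8u v + 24v^2,

so the integral becomes

    ∬_R (-16u^2 - 8u v + 24v^2) · |J| du dv = ∫_0^3 ∫_0^1 (-160u^2 - 80u v + 240v^2) dv du.

Inner (v): -160u^2 - 40u + 80.
Outer (u): -1380.

Therefore ∬_D (4x y) dx dy = -1380.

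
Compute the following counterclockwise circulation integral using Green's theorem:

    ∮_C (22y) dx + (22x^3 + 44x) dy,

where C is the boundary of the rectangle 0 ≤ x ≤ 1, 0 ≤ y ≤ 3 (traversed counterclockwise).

Green's theorem converts the closed line integral into a double integral over the enclosed region D:

    ∮_C P dx + Q dy = ∬_D (∂Q/∂x - ∂P/∂y) dA.

Here P = 22y, Q = 22x^3 + 44x, so

    ∂Q/∂x = 66x^2 + 44,    ∂P/∂y = 22,
    ∂Q/∂x - ∂P/∂y = 66x^2 + 22.

D is the region 0 ≤ x ≤ 1, 0 ≤ y ≤ 3. Evaluating the double integral:

    ∬_D (66x^2 + 22) dA = ∫_0^{1} ∫_0^{3} (66x^2 + 22) dy dx.

Inner (y from 0 to 3): 198x^2 + 66.
Outer (x from 0 to 1): 132.

Therefore ∮_C P dx + Q dy = 132.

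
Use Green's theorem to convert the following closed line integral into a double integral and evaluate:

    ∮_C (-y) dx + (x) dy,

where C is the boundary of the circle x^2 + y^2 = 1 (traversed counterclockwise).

Green's theorem converts the closed line integral into a double integral over the enclosed region D:

    ∮_C P dx + Q dy = ∬_D (∂Q/∂x - ∂P/∂y) dA.

Here P = -y, Q = x, so

    ∂Q/∂x = 1,    ∂P/∂y = -1,
    ∂Q/∂x - ∂P/∂y = 2.

D is the region x^2 + y^2 ≤ 1. Evaluating the double integral:

In polar coordinates (x = r cos θ, y = r sin θ, dA = r dr dθ) the integrand becomes 2, so

    ∬_D (2) dA = ∫_0^{2π} ∫_0^{1} (2) · r dr dθ.

Inner (r from 0 to 1): 1.
Outer (θ from 0 to 2π): 2π.

Therefore ∮_C P dx + Q dy = 2π.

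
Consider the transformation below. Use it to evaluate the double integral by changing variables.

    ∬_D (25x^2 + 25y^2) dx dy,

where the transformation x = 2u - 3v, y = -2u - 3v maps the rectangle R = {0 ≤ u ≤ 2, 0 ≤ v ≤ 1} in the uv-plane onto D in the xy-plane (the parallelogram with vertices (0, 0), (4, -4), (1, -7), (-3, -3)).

Compute the Jacobian determinant of (x, y) with respect to (u, v):

    ∂(x,y)/∂(u,v) = | 2  -3 | = (2)(-3) - (-3)(-2) = -12.
                   | -2  -3 |

Its absolute value is |J| = 12 (the area scaling factor).

Substituting x = 2u - 3v, y = -2u - 3v into the integrand,

    25x^2 + 25y^2 → 200u^2 + 450v^2,

so the integral becomes

    ∬_R (200u^2 + 450v^2) · |J| du dv = ∫_0^2 ∫_0^1 (2400u^2 + 5400v^2) dv du.

Inner (v): 2400u^2 + 1800.
Outer (u): 10000.

Therefore ∬_D (25x^2 + 25y^2) dx dy = 10000.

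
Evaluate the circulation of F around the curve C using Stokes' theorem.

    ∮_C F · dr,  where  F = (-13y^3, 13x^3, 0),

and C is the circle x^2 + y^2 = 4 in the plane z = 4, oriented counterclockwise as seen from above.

Let S be the flat disk x^2 + y^2 ≤ 4 in the plane z = 4, with upward unit normal n̂ = ẑ. By Stokes' theorem,

    ∮_C F · dr = ∬_S (∇ × F) · n̂ dS = ∬_D (curl F)_z dA,

where D is the disk x^2 + y^2 ≤ 4.

Compute the curl of F = (-13y^3, 13x^3, 0):
    (∇ × F)_x = ∂F_z/∂y - ∂F_y/∂z = 0,
    (∇ × F)_y = ∂F_x/∂z - ∂F_z/∂x = 0,
    (∇ × F)_z = ∂F_y/∂x - ∂F_x/∂y = 39x^2 + 39y^2.

On z = 4, (curl F)_z = 39x^2 + 39y^2.

Convert to polar (x = r cos θ, y = r sin θ, dA = r dr dθ); the integrand becomes 39r^2, so

    ∬_D (curl F)_z dA = ∫_0^{2π} ∫_0^{2} (39r^2) · r dr dθ.

Inner (r from 0 to 2): 156.
Outer (θ from 0 to 2π): 312π.

Therefore ∮_C F · dr = 312π.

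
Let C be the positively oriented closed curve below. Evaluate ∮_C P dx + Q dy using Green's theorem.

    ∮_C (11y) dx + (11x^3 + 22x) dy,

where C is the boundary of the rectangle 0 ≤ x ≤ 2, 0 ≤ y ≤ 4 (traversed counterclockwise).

Green's theorem converts the closed line integral into a double integral over the enclosed region D:

    ∮_C P dx + Q dy = ∬_D (∂Q/∂x - ∂P/∂y) dA.

Here P = 11y, Q = 11x^3 + 22x, so

    ∂Q/∂x = 33x^2 + 22,    ∂P/∂y = 11,
    ∂Q/∂x - ∂P/∂y = 33x^2 + 11.

D is the region 0 ≤ x ≤ 2, 0 ≤ y ≤ 4. Evaluating the double integral:

    ∬_D (33x^2 + 11) dA = ∫_0^{2} ∫_0^{4} (33x^2 + 11) dy dx.

Inner (y from 0 to 4): 132x^2 + 44.
Outer (x from 0 to 2): 440.

Therefore ∮_C P dx + Q dy = 440.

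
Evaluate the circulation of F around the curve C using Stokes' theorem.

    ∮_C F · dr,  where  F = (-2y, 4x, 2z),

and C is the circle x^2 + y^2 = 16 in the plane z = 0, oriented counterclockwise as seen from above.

Let S be the flat disk x^2 + y^2 ≤ 16 in the plane z = 0, with upward unit normal n̂ = ẑ. By Stokes' theorem,

    ∮_C F · dr = ∬_S (∇ × F) · n̂ dS = ∬_D (curl F)_z dA,

where D is the disk x^2 + y^2 ≤ 16.

Compute the curl of F = (-2y, 4x, 2z):
    (∇ × F)_x = ∂F_z/∂y - ∂F_y/∂z = 0,
    (∇ × F)_y = ∂F_x/∂z - ∂F_z/∂x = 0,
    (∇ × F)_z = ∂F_y/∂x - ∂F_x/∂y = 6.

On z = 0, (curl F)_z = 6.

Convert to polar (x = r cos θ, y = r sin θ, dA = r dr dθ); the integrand becomes 6, so

    ∬_D (curl F)_z dA = ∫_0^{2π} ∫_0^{4} (6) · r dr dθ.

Inner (r from 0 to 4): 48.
Outer (θ from 0 to 2π): 96π.

Therefore ∮_C F · dr = 96π.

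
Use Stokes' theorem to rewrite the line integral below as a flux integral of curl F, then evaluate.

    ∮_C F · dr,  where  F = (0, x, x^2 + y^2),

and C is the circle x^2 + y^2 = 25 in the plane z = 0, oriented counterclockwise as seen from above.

Let S be the flat disk x^2 + y^2 ≤ 25 in the plane z = 0, with upward unit normal n̂ = ẑ. By Stokes' theorem,

    ∮_C F · dr = ∬_S (∇ × F) · n̂ dS = ∬_D (curl F)_z dA,

where D is the disk x^2 + y^2 ≤ 25.

Compute the curl of F = (0, x, x^2 + y^2):
    (∇ × F)_x = ∂F_z/∂y - ∂F_y/∂z = 2y,
    (∇ × F)_y = ∂F_x/∂z - ∂F_z/∂x = -2x,
    (∇ × F)_z = ∂F_y/∂x - ∂F_x/∂y = 1.

On z = 0, (curl F)_z = 1.

Convert to polar (x = r cos θ, y = r sin θ, dA = r dr dθ); the integrand becomes 1, so

    ∬_D (curl F)_z dA = ∫_0^{2π} ∫_0^{5} (1) · r dr dθ.

Inner (r from 0 to 5): 25/2.
Outer (θ from 0 to 2π): 25π.

Therefore ∮_C F · dr = 25π.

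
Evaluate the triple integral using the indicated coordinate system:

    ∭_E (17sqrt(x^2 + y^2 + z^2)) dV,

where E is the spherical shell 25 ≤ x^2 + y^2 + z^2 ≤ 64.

In spherical coordinates, x = ρ sin(φ) cos(θ), y = ρ sin(φ) sin(θ), z = ρ cos(φ), and dV = ρ^2 sin(φ) dρ dφ dθ.

The integrand becomes 17ρ, so

    ∭_E (17sqrt(x^2 + y^2 + z^2)) dV = ∫_{0}^{2π} ∫_{0}^{π} ∫_{5}^{8} (17ρ) · ρ^2 sin(φ) dρ dφ dθ.

Inner (ρ): 59007sin(φ)/4.
Middle (φ): 59007/2.
Outer (θ): 59007π.

Therefore the triple integral equals 59007π.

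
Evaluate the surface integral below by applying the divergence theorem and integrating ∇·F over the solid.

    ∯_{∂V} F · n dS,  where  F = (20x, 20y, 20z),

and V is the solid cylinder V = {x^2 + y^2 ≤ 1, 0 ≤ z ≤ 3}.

By the divergence theorem,

    ∯_{∂V} F · n dS = ∭_V (∇ · F) dV.

Compute the divergence:
    ∇ · F = ∂F_x/∂x + ∂F_y/∂y + ∂F_z/∂z = 20 + 20 + 20 = 60.

In cylindrical coordinates, x = r cos(θ), y = r sin(θ), z = z, dV = r dr dθ dz, with 0 ≤ r ≤ 1, 0 ≤ θ ≤ 2π, 0 ≤ z ≤ 3.

The integrand, after substitution and multiplying by the volume element, becomes (60) · r, so

    ∭_V (∇·F) dV = ∫_0^{2π} ∫_0^{1} ∫_0^{3} (60) · r dz dr dθ.

Inner (z from 0 to 3): 180r.
Middle (r from 0 to 1): 90.
Outer (θ from 0 to 2π): 180π.

Therefore ∯_{∂V} F · n dS = 180π.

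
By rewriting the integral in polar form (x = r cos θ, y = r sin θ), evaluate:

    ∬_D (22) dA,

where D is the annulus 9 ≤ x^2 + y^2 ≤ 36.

The region D is 3 ≤ r ≤ 6, 0 ≤ θ ≤ 2π in polar coordinates, where x = r cos(θ), y = r sin(θ), and dA = r dr dθ.

Under the substitution, the integrand becomes 22, so

    ∬_D (22) dA = ∫_{0}^{2π} ∫_{3}^{6} (22) · r dr dθ.

Inner integral (in r): ∫_{3}^{6} (22) · r dr = 297.

Outer integral (in θ): ∫_{0}^{2π} (297) dθ = 594π.

Therefore ∬_D (22) dA = 594π.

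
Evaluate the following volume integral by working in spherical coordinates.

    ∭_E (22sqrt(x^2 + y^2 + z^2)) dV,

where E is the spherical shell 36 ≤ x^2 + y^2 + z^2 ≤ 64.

In spherical coordinates, x = ρ sin(φ) cos(θ), y = ρ sin(φ) sin(θ), z = ρ cos(φ), and dV = ρ^2 sin(φ) dρ dφ dθ.

The integrand becomes 22ρ, so

    ∭_E (22sqrt(x^2 + y^2 + z^2)) dV = ∫_{0}^{2π} ∫_{0}^{π} ∫_{6}^{8} (22ρ) · ρ^2 sin(φ) dρ dφ dθ.

Inner (ρ): 15400sin(φ).
Middle (φ): 30800.
Outer (θ): 61600π.

Therefore the triple integral equals 61600π.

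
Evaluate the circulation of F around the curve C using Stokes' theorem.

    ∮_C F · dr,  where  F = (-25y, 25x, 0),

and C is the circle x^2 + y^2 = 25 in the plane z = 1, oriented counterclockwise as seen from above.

Let S be the flat disk x^2 + y^2 ≤ 25 in the plane z = 1, with upward unit normal n̂ = ẑ. By Stokes' theorem,

    ∮_C F · dr = ∬_S (∇ × F) · n̂ dS = ∬_D (curl F)_z dA,

where D is the disk x^2 + y^2 ≤ 25.

Compute the curl of F = (-25y, 25x, 0):
    (∇ × F)_x = ∂F_z/∂y - ∂F_y/∂z = 0,
    (∇ × F)_y = ∂F_x/∂z - ∂F_z/∂x = 0,
    (∇ × F)_z = ∂F_y/∂x - ∂F_x/∂y = 50.

On z = 1, (curl F)_z = 50.

Convert to polar (x = r cos θ, y = r sin θ, dA = r dr dθ); the integrand becomes 50, so

    ∬_D (curl F)_z dA = ∫_0^{2π} ∫_0^{5} (50) · r dr dθ.

Inner (r from 0 to 5): 625.
Outer (θ from 0 to 2π): 1250π.

Therefore ∮_C F · dr = 1250π.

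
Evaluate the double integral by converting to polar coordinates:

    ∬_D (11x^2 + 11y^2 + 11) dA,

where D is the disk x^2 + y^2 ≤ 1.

The region D is 0 ≤ r ≤ 1, 0 ≤ θ ≤ 2π in polar coordinates, where x = r cos(θ), y = r sin(θ), and dA = r dr dθ.

Under the substitution, the integrand becomes 11r^2 + 11, so

    ∬_D (11x^2 + 11y^2 + 11) dA = ∫_{0}^{2π} ∫_{0}^{1} (11r^2 + 11) · r dr dθ.

Inner integral (in r): ∫_{0}^{1} (11r^2 + 11) · r dr = 33/4.

Outer integral (in θ): ∫_{0}^{2π} (33/4) dθ = 33π/2.

Therefore ∬_D (11x^2 + 11y^2 + 11) dA = 33π/2.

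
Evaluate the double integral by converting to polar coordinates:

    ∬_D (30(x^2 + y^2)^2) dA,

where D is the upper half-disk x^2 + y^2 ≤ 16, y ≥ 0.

The region D is 0 ≤ r ≤ 4, 0 ≤ θ ≤ π in polar coordinates, where x = r cos(θ), y = r sin(θ), and dA = r dr dθ.

Under the substitution, the integrand becomes 30r^4, so

    ∬_D (30(x^2 + y^2)^2) dA = ∫_{0}^{π} ∫_{0}^{4} (30r^4) · r dr dθ.

Inner integral (in r): ∫_{0}^{4} (30r^4) · r dr = 20480.

Outer integral (in θ): ∫_{0}^{π} (20480) dθ = 20480π.

Therefore ∬_D (30(x^2 + y^2)^2) dA = 20480π.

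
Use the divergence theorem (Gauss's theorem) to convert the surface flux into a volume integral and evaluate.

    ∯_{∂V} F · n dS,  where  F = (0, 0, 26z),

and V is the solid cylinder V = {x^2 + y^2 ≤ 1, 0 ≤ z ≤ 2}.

By the divergence theorem,

    ∯_{∂V} F · n dS = ∭_V (∇ · F) dV.

Compute the divergence:
    ∇ · F = ∂F_x/∂x + ∂F_y/∂y + ∂F_z/∂z = 0 + 0 + 26 = 26.

In cylindrical coordinates, x = r cos(θ), y = r sin(θ), z = z, dV = r dr dθ dz, with 0 ≤ r ≤ 1, 0 ≤ θ ≤ 2π, 0 ≤ z ≤ 2.

The integrand, after substitution and multiplying by the volume element, becomes (26) · r, so

    ∭_V (∇·F) dV = ∫_0^{2π} ∫_0^{1} ∫_0^{2} (26) · r dz dr dθ.

Inner (z from 0 to 2): 52r.
Middle (r from 0 to 1): 26.
Outer (θ from 0 to 2π): 52π.

Therefore ∯_{∂V} F · n dS = 52π.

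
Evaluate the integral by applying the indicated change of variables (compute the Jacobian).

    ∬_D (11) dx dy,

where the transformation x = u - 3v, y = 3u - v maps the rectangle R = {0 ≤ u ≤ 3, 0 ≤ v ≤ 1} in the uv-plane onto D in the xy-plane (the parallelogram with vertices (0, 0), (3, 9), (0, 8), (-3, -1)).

Compute the Jacobian determinant of (x, y) with respect to (u, v):

    ∂(x,y)/∂(u,v) = | 1  -3 | = (1)(-1) - (-3)(3) = 8.
                   | 3  -1 |

Its absolute value is |J| = 8 (the area scaling factor).

Substituting x = u - 3v, y = 3u - v into the integrand,

    11 → 11,

so the integral becomes

    ∬_R (11) · |J| du dv = ∫_0^3 ∫_0^1 (88) dv du.

Inner (v): 88.
Outer (u): 264.

Therefore ∬_D (11) dx dy = 264.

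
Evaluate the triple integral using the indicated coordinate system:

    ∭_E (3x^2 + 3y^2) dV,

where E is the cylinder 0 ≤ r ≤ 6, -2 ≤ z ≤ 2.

In cylindrical coordinates, x = r cos(θ), y = r sin(θ), z = z, and dV = r dr dθ dz.

The integrand becomes 3r^2, so

    ∭_E (3x^2 + 3y^2) dV = ∫_{0}^{2π} ∫_{0}^{6} ∫_{-2}^{2} (3r^2) · r dz dr dθ.

Inner (z): 12r^3.
Middle (r from 0 to 6): 3888.
Outer (θ): 7776π.

Therefore the triple integral equals 7776π.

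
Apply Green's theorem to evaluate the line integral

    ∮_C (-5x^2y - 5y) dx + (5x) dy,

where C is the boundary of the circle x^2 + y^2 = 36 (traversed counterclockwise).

Green's theorem converts the closed line integral into a double integral over the enclosed region D:

    ∮_C P dx + Q dy = ∬_D (∂Q/∂x - ∂P/∂y) dA.

Here P = -5x^2y - 5y, Q = 5x, so

    ∂Q/∂x = 5,    ∂P/∂y = -5x^2 - 5,
    ∂Q/∂x - ∂P/∂y = 5x^2 + 10.

D is the region x^2 + y^2 ≤ 36. Evaluating the double integral:

In polar coordinates (x = r cos θ, y = r sin θ, dA = r dr dθ) the integrand becomes 5r^2cos(θ)^2 + 10, so

    ∬_D (5x^2 + 10) dA = ∫_0^{2π} ∫_0^{6} (5r^2cos(θ)^2 + 10) · r dr dθ.

Inner (r from 0 to 6): 1620cos(θ)^2 + 180.
Outer (θ from 0 to 2π): 1980π.

Therefore ∮_C P dx + Q dy = 1980π.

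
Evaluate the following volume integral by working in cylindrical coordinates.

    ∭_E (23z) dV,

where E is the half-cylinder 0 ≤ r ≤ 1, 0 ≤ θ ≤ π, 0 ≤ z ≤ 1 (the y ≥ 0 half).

In cylindrical coordinates, x = r cos(θ), y = r sin(θ), z = z, and dV = r dr dθ dz.

The integrand becomes 23z, so

    ∭_E (23z) dV = ∫_{0}^{π} ∫_{0}^{1} ∫_{0}^{1} (23z) · r dz dr dθ.

Inner (z): 23r/2.
Middle (r from 0 to 1): 23/4.
Outer (θ): 23π/4.

Therefore the triple integral equals 23π/4.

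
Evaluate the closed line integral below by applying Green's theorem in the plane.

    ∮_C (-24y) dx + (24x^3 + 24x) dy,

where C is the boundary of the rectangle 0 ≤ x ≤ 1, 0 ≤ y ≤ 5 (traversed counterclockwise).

Green's theorem converts the closed line integral into a double integral over the enclosed region D:

    ∮_C P dx + Q dy = ∬_D (∂Q/∂x - ∂P/∂y) dA.

Here P = -24y, Q = 24x^3 + 24x, so

    ∂Q/∂x = 72x^2 + 24,    ∂P/∂y = -24,
    ∂Q/∂x - ∂P/∂y = 72x^2 + 48.

D is the region 0 ≤ x ≤ 1, 0 ≤ y ≤ 5. Evaluating the double integral:

    ∬_D (72x^2 + 48) dA = ∫_0^{1} ∫_0^{5} (72x^2 + 48) dy dx.

Inner (y from 0 to 5): 360x^2 + 240.
Outer (x from 0 to 1): 360.

Therefore ∮_C P dx + Q dy = 360.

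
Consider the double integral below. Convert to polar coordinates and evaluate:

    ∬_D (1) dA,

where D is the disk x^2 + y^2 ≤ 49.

The region D is 0 ≤ r ≤ 7, 0 ≤ θ ≤ 2π in polar coordinates, where x = r cos(θ), y = r sin(θ), and dA = r dr dθ.

Under the substitution, the integrand becomes 1, so

    ∬_D (1) dA = ∫_{0}^{2π} ∫_{0}^{7} (1) · r dr dθ.

Inner integral (in r): ∫_{0}^{7} (1) · r dr = 49/2.

Outer integral (in θ): ∫_{0}^{2π} (49/2) dθ = 49π.

Therefore ∬_D (1) dA = 49π.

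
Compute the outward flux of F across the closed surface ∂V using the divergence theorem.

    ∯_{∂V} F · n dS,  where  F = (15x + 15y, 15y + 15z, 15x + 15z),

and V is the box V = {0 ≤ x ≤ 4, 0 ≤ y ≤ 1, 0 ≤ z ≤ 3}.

By the divergence theorem,

    ∯_{∂V} F · n dS = ∭_V (∇ · F) dV.

Compute the divergence:
    ∇ · F = ∂F_x/∂x + ∂F_y/∂y + ∂F_z/∂z = 15 + 15 + 15 = 45.

V is a rectangular box, so dV = dx dy dz with 0 ≤ x ≤ 4, 0 ≤ y ≤ 1, 0 ≤ z ≤ 3.

Integrate (45) over V as an iterated integral:

    ∭_V (∇·F) dV = ∫_0^{4} ∫_0^{1} ∫_0^{3} (45) dz dy dx.

Inner (z from 0 to 3): 135.
Middle (y from 0 to 1): 135.
Outer (x from 0 to 4): 540.

Therefore ∯_{∂V} F · n dS = 540.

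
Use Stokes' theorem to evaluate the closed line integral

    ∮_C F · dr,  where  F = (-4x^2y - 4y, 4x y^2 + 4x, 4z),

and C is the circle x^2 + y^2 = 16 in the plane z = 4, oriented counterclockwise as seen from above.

Let S be the flat disk x^2 + y^2 ≤ 16 in the plane z = 4, with upward unit normal n̂ = ẑ. By Stokes' theorem,

    ∮_C F · dr = ∬_S (∇ × F) · n̂ dS = ∬_D (curl F)_z dA,

where D is the disk x^2 + y^2 ≤ 16.

Compute the curl of F = (-4x^2y - 4y, 4x y^2 + 4x, 4z):
    (∇ × F)_x = ∂F_z/∂y - ∂F_y/∂z = 0,
    (∇ × F)_y = ∂F_x/∂z - ∂F_z/∂x = 0,
    (∇ × F)_z = ∂F_y/∂x - ∂F_x/∂y = 4x^2 + 4y^2 + 8.

On z = 4, (curl F)_z = 4x^2 + 4y^2 + 8.

Convert to polar (x = r cos θ, y = r sin θ, dA = r dr dθ); the integrand becomes 4r^2 + 8, so

    ∬_D (curl F)_z dA = ∫_0^{2π} ∫_0^{4} (4r^2 + 8) · r dr dθ.

Inner (r from 0 to 4): 320.
Outer (θ from 0 to 2π): 640π.

Therefore ∮_C F · dr = 640π.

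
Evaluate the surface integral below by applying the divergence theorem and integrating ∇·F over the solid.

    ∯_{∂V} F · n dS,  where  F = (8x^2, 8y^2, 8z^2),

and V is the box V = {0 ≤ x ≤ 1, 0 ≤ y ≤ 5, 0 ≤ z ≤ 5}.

By the divergence theorem,

    ∯_{∂V} F · n dS = ∭_V (∇ · F) dV.

Compute the divergence:
    ∇ · F = ∂F_x/∂x + ∂F_y/∂y + ∂F_z/∂z = 16x + 16y + 16z.

V is a rectangular box, so dV = dx dy dz with 0 ≤ x ≤ 1, 0 ≤ y ≤ 5, 0 ≤ z ≤ 5.

Integrate (16x + 16y + 16z) over V as an iterated integral:

    ∭_V (∇·F) dV = ∫_0^{1} ∫_0^{5} ∫_0^{5} (16x + 16y + 16z) dz dy dx.

Inner (z from 0 to 5): 80x + 80y + 200.
Middle (y from 0 to 5): 400x + 2000.
Outer (x from 0 to 1): 2200.

Therefore ∯_{∂V} F · n dS = 2200.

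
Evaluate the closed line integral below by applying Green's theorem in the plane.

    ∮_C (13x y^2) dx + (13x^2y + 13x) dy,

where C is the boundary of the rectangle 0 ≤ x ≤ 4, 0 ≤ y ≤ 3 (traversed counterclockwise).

Green's theorem converts the closed line integral into a double integral over the enclosed region D:

    ∮_C P dx + Q dy = ∬_D (∂Q/∂x - ∂P/∂y) dA.

Here P = 13x y^2, Q = 13x^2y + 13x, so

    ∂Q/∂x = 26x y + 13,    ∂P/∂y = 26x y,
    ∂Q/∂x - ∂P/∂y = 13.

D is the region 0 ≤ x ≤ 4, 0 ≤ y ≤ 3. Evaluating the double integral:

    ∬_D (13) dA = ∫_0^{4} ∫_0^{3} (13) dy dx.

Inner (y from 0 to 3): 39.
Outer (x from 0 to 4): 156.

Therefore ∮_C P dx + Q dy = 156.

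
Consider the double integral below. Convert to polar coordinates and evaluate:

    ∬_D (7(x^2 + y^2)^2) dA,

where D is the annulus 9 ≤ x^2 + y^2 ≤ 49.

The region D is 3 ≤ r ≤ 7, 0 ≤ θ ≤ 2π in polar coordinates, where x = r cos(θ), y = r sin(θ), and dA = r dr dθ.

Under the substitution, the integrand becomes 7r^4, so

    ∬_D (7(x^2 + y^2)^2) dA = ∫_{0}^{2π} ∫_{3}^{7} (7r^4) · r dr dθ.

Inner integral (in r): ∫_{3}^{7} (7r^4) · r dr = 409220/3.

Outer integral (in θ): ∫_{0}^{2π} (409220/3) dθ = 818440π/3.

Therefore ∬_D (7(x^2 + y^2)^2) dA = 818440π/3.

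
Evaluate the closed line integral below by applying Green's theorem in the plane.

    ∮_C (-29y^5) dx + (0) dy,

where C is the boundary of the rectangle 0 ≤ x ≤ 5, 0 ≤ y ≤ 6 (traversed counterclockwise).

Green's theorem converts the closed line integral into a double integral over the enclosed region D:

    ∮_C P dx + Q dy = ∬_D (∂Q/∂x - ∂P/∂y) dA.

Here P = -29y^5, Q = 0, so

    ∂Q/∂x = 0,    ∂P/∂y = -145y^4,
    ∂Q/∂x - ∂P/∂y = 145y^4.

D is the region 0 ≤ x ≤ 5, 0 ≤ y ≤ 6. Evaluating the double integral:

    ∬_D (145y^4) dA = ∫_0^{5} ∫_0^{6} (145y^4) dy dx.

Inner (y from 0 to 6): 225504.
Outer (x from 0 to 5): 1127520.

Therefore ∮_C P dx + Q dy = 1127520.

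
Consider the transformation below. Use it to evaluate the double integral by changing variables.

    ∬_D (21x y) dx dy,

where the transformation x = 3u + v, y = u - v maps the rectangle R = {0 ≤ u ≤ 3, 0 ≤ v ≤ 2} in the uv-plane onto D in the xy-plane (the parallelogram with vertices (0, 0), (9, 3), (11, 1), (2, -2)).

Compute the Jacobian determinant of (x, y) with respect to (u, v):

    ∂(x,y)/∂(u,v) = | 3  1 | = (3)(-1) - (1)(1) = -4.
                   | 1  -1 |

Its absolute value is |J| = 4 (the area scaling factor).

Substituting x = 3u + v, y = u - v into the integrand,

    21x y → 63u^2 - 42u v - 21v^2,

so the integral becomes

    ∬_R (63u^2 - 42u v - 21v^2) · |J| du dv = ∫_0^3 ∫_0^2 (252u^2 - 168u v - 84v^2) dv du.

Inner (v): 504u^2 - 336u - 224.
Outer (u): 2352.

Therefore ∬_D (21x y) dx dy = 2352.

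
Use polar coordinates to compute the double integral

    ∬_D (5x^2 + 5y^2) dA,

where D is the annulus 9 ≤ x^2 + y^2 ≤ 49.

The region D is 3 ≤ r ≤ 7, 0 ≤ θ ≤ 2π in polar coordinates, where x = r cos(θ), y = r sin(θ), and dA = r dr dθ.

Under the substitution, the integrand becomes 5r^2, so

    ∬_D (5x^2 + 5y^2) dA = ∫_{0}^{2π} ∫_{3}^{7} (5r^2) · r dr dθ.

Inner integral (in r): ∫_{3}^{7} (5r^2) · r dr = 2900.

Outer integral (in θ): ∫_{0}^{2π} (2900) dθ = 5800π.

Therefore ∬_D (5x^2 + 5y^2) dA = 5800π.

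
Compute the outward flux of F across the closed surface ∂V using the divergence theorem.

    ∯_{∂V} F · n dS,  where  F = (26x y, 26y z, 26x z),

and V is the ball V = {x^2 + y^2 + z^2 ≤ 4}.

By the divergence theorem,

    ∯_{∂V} F · n dS = ∭_V (∇ · F) dV.

Compute the divergence:
    ∇ · F = ∂F_x/∂x + ∂F_y/∂y + ∂F_z/∂z = 26y + 26z + 26x = 26x + 26y + 26z.

In spherical coordinates, x = ρ sin(φ) cos(θ), y = ρ sin(φ) sin(θ), z = ρ cos(φ), dV = ρ^2 sin(φ) dρ dφ dθ, with 0 ≤ ρ ≤ 2, 0 ≤ φ ≤ π, 0 ≤ θ ≤ 2π.

The integrand, after substitution and multiplying by the volume element, becomes (26ρ (sqrt(2)sin(φ)sin(θ + π/4) + cos(φ))) · ρ^2 sin(φ), so

    ∭_V (∇·F) dV = ∫_0^{2π} ∫_0^{π} ∫_0^{2} (26ρ (sqrt(2)sin(φ)sin(θ + π/4) + cos(φ))) · ρ^2 sin(φ) dρ dφ dθ.

Inner (ρ from 0 to 2): 104(sqrt(2)sin(φ)sin(θ + π/4) + cos(φ))sin(φ).
Middle (φ from 0 to π): 52sqrt(2)π sin(θ + π/4).
Outer (θ from 0 to 2π): 0.

Therefore ∯_{∂V} F · n dS = 0.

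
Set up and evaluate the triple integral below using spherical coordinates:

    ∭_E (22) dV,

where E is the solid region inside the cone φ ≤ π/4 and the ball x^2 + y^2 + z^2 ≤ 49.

In spherical coordinates, x = ρ sin(φ) cos(θ), y = ρ sin(φ) sin(θ), z = ρ cos(φ), and dV = ρ^2 sin(φ) dρ dφ dθ.

The integrand becomes 22, so

    ∭_E (22) dV = ∫_{0}^{2π} ∫_{0}^{π/4} ∫_{0}^{7} (22) · ρ^2 sin(φ) dρ dφ dθ.

Inner (ρ): 7546sin(φ)/3.
Middle (φ): 7546/3 - 3773sqrt(2)/3.
Outer (θ): 7546π (2 - sqrt(2))/3.

Therefore the triple integral equals 7546π (2 - sqrt(2))/3.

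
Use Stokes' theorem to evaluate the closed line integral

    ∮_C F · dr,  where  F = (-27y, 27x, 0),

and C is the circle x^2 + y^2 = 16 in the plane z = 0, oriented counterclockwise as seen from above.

Let S be the flat disk x^2 + y^2 ≤ 16 in the plane z = 0, with upward unit normal n̂ = ẑ. By Stokes' theorem,

    ∮_C F · dr = ∬_S (∇ × F) · n̂ dS = ∬_D (curl F)_z dA,

where D is the disk x^2 + y^2 ≤ 16.

Compute the curl of F = (-27y, 27x, 0):
    (∇ × F)_x = ∂F_z/∂y - ∂F_y/∂z = 0,
    (∇ × F)_y = ∂F_x/∂z - ∂F_z/∂x = 0,
    (∇ × F)_z = ∂F_y/∂x - ∂F_x/∂y = 54.

On z = 0, (curl F)_z = 54.

Convert to polar (x = r cos θ, y = r sin θ, dA = r dr dθ); the integrand becomes 54, so

    ∬_D (curl F)_z dA = ∫_0^{2π} ∫_0^{4} (54) · r dr dθ.

Inner (r from 0 to 4): 432.
Outer (θ from 0 to 2π): 864π.

Therefore ∮_C F · dr = 864π.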